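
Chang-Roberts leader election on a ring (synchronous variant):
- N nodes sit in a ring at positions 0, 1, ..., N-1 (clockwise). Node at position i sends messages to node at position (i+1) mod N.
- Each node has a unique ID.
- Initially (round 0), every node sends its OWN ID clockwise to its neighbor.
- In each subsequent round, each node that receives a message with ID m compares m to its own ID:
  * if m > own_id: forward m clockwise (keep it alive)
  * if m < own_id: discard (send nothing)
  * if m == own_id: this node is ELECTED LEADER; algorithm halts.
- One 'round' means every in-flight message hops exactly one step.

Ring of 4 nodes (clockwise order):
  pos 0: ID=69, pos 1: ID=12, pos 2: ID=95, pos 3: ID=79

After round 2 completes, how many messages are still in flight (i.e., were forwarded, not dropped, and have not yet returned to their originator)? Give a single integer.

Answer: 2

Derivation:
Round 1: pos1(id12) recv 69: fwd; pos2(id95) recv 12: drop; pos3(id79) recv 95: fwd; pos0(id69) recv 79: fwd
Round 2: pos2(id95) recv 69: drop; pos0(id69) recv 95: fwd; pos1(id12) recv 79: fwd
After round 2: 2 messages still in flight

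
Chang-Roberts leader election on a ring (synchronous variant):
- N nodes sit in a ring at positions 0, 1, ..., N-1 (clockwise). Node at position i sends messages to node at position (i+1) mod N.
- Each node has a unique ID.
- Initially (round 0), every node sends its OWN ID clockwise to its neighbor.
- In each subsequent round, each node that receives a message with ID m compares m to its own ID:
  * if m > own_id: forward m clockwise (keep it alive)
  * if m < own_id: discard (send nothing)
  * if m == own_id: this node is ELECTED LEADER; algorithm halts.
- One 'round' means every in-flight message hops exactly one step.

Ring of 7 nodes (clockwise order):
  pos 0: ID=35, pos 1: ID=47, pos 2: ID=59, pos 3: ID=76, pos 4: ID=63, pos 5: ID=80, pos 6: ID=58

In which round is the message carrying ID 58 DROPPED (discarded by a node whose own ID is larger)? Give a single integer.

Round 1: pos1(id47) recv 35: drop; pos2(id59) recv 47: drop; pos3(id76) recv 59: drop; pos4(id63) recv 76: fwd; pos5(id80) recv 63: drop; pos6(id58) recv 80: fwd; pos0(id35) recv 58: fwd
Round 2: pos5(id80) recv 76: drop; pos0(id35) recv 80: fwd; pos1(id47) recv 58: fwd
Round 3: pos1(id47) recv 80: fwd; pos2(id59) recv 58: drop
Round 4: pos2(id59) recv 80: fwd
Round 5: pos3(id76) recv 80: fwd
Round 6: pos4(id63) recv 80: fwd
Round 7: pos5(id80) recv 80: ELECTED
Message ID 58 originates at pos 6; dropped at pos 2 in round 3

Answer: 3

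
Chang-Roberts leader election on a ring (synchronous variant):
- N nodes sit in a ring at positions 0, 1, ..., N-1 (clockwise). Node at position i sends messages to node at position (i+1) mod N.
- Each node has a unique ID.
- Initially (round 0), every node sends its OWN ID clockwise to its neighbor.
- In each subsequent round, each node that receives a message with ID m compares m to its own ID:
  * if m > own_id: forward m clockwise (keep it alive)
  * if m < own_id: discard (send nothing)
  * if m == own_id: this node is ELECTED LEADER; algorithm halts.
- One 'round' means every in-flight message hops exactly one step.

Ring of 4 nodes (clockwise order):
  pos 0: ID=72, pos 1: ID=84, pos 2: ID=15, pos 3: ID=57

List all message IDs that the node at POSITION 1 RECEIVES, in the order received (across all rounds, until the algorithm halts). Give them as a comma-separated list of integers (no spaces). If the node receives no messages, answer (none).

Answer: 72,84

Derivation:
Round 1: pos1(id84) recv 72: drop; pos2(id15) recv 84: fwd; pos3(id57) recv 15: drop; pos0(id72) recv 57: drop
Round 2: pos3(id57) recv 84: fwd
Round 3: pos0(id72) recv 84: fwd
Round 4: pos1(id84) recv 84: ELECTED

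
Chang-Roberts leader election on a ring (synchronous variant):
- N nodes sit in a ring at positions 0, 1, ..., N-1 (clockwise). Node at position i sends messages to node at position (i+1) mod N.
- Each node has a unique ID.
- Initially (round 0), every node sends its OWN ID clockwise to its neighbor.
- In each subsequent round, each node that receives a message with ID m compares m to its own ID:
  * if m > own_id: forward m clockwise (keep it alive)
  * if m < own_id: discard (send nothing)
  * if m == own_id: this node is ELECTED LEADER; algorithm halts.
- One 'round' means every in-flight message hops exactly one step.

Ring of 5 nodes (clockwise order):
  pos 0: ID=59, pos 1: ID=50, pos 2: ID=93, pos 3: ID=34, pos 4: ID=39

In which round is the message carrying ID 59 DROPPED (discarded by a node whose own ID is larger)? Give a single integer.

Answer: 2

Derivation:
Round 1: pos1(id50) recv 59: fwd; pos2(id93) recv 50: drop; pos3(id34) recv 93: fwd; pos4(id39) recv 34: drop; pos0(id59) recv 39: drop
Round 2: pos2(id93) recv 59: drop; pos4(id39) recv 93: fwd
Round 3: pos0(id59) recv 93: fwd
Round 4: pos1(id50) recv 93: fwd
Round 5: pos2(id93) recv 93: ELECTED
Message ID 59 originates at pos 0; dropped at pos 2 in round 2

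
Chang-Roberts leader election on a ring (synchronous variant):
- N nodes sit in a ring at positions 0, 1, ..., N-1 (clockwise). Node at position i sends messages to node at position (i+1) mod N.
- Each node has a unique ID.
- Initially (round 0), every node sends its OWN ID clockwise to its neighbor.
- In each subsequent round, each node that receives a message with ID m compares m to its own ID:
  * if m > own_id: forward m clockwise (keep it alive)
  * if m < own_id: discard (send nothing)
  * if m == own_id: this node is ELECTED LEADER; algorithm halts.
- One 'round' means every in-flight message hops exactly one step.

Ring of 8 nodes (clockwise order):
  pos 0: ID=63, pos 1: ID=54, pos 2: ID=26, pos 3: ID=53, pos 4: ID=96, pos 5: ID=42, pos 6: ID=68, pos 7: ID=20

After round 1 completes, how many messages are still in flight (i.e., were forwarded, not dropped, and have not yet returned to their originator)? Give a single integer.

Round 1: pos1(id54) recv 63: fwd; pos2(id26) recv 54: fwd; pos3(id53) recv 26: drop; pos4(id96) recv 53: drop; pos5(id42) recv 96: fwd; pos6(id68) recv 42: drop; pos7(id20) recv 68: fwd; pos0(id63) recv 20: drop
After round 1: 4 messages still in flight

Answer: 4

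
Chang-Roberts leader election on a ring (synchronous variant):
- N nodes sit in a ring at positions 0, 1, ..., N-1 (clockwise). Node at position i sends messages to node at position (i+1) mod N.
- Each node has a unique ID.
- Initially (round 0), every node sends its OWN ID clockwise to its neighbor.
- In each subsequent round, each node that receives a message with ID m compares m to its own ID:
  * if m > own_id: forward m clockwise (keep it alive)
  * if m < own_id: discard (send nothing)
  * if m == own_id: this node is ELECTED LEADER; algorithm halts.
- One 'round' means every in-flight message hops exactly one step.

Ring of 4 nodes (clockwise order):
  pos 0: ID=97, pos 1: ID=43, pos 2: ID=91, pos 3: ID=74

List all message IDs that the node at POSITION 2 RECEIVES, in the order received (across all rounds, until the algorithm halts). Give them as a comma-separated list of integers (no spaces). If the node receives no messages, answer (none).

Answer: 43,97

Derivation:
Round 1: pos1(id43) recv 97: fwd; pos2(id91) recv 43: drop; pos3(id74) recv 91: fwd; pos0(id97) recv 74: drop
Round 2: pos2(id91) recv 97: fwd; pos0(id97) recv 91: drop
Round 3: pos3(id74) recv 97: fwd
Round 4: pos0(id97) recv 97: ELECTED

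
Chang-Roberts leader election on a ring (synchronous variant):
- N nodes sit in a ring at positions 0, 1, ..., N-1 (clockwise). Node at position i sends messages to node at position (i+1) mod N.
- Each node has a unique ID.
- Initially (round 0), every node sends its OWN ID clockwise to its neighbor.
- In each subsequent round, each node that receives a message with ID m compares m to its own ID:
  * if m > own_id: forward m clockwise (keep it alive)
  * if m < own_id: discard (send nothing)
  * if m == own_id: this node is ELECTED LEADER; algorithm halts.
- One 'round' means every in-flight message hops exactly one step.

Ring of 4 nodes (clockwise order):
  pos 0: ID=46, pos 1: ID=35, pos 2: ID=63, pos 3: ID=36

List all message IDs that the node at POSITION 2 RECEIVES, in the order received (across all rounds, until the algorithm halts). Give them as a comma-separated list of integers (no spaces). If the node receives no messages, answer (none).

Answer: 35,46,63

Derivation:
Round 1: pos1(id35) recv 46: fwd; pos2(id63) recv 35: drop; pos3(id36) recv 63: fwd; pos0(id46) recv 36: drop
Round 2: pos2(id63) recv 46: drop; pos0(id46) recv 63: fwd
Round 3: pos1(id35) recv 63: fwd
Round 4: pos2(id63) recv 63: ELECTED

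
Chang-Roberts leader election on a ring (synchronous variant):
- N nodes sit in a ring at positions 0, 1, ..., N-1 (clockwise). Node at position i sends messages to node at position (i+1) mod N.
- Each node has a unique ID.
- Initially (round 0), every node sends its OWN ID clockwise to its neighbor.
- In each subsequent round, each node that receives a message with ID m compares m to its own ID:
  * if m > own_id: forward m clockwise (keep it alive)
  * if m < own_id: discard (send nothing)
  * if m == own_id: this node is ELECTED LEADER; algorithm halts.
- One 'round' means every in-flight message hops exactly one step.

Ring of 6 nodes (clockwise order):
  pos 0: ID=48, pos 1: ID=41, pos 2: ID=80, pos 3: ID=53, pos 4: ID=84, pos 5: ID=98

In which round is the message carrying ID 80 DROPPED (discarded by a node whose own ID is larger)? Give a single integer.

Answer: 2

Derivation:
Round 1: pos1(id41) recv 48: fwd; pos2(id80) recv 41: drop; pos3(id53) recv 80: fwd; pos4(id84) recv 53: drop; pos5(id98) recv 84: drop; pos0(id48) recv 98: fwd
Round 2: pos2(id80) recv 48: drop; pos4(id84) recv 80: drop; pos1(id41) recv 98: fwd
Round 3: pos2(id80) recv 98: fwd
Round 4: pos3(id53) recv 98: fwd
Round 5: pos4(id84) recv 98: fwd
Round 6: pos5(id98) recv 98: ELECTED
Message ID 80 originates at pos 2; dropped at pos 4 in round 2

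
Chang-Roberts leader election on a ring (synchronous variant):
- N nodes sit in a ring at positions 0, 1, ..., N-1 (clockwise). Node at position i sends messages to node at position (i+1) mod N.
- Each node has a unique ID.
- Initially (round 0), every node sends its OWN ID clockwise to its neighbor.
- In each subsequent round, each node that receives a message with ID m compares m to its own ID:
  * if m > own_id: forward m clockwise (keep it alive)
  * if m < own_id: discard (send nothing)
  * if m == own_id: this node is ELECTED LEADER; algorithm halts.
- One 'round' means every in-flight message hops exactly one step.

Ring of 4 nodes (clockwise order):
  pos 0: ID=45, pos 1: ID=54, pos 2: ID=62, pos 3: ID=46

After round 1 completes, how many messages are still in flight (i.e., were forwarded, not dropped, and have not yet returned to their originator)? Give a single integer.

Round 1: pos1(id54) recv 45: drop; pos2(id62) recv 54: drop; pos3(id46) recv 62: fwd; pos0(id45) recv 46: fwd
After round 1: 2 messages still in flight

Answer: 2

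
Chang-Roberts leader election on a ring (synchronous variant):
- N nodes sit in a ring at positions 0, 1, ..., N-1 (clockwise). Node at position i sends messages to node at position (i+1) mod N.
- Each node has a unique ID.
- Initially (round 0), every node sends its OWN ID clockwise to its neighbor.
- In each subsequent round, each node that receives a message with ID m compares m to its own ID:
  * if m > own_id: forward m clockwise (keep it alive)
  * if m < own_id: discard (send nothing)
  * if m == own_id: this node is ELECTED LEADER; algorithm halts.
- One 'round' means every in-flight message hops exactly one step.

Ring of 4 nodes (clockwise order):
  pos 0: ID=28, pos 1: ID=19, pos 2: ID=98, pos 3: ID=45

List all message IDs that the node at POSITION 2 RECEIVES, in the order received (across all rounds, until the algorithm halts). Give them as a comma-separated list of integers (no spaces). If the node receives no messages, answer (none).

Round 1: pos1(id19) recv 28: fwd; pos2(id98) recv 19: drop; pos3(id45) recv 98: fwd; pos0(id28) recv 45: fwd
Round 2: pos2(id98) recv 28: drop; pos0(id28) recv 98: fwd; pos1(id19) recv 45: fwd
Round 3: pos1(id19) recv 98: fwd; pos2(id98) recv 45: drop
Round 4: pos2(id98) recv 98: ELECTED

Answer: 19,28,45,98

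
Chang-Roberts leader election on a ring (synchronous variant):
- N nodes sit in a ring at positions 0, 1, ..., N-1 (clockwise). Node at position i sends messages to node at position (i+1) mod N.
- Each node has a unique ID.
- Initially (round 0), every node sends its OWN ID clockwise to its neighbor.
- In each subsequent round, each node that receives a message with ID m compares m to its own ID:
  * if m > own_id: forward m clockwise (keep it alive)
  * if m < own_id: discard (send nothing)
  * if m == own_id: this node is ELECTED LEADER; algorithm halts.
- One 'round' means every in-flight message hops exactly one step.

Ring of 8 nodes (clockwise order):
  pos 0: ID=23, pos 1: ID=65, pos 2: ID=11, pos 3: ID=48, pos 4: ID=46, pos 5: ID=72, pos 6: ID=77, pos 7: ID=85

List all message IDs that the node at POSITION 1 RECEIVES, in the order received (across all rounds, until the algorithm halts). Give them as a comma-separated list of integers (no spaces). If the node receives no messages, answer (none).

Answer: 23,85

Derivation:
Round 1: pos1(id65) recv 23: drop; pos2(id11) recv 65: fwd; pos3(id48) recv 11: drop; pos4(id46) recv 48: fwd; pos5(id72) recv 46: drop; pos6(id77) recv 72: drop; pos7(id85) recv 77: drop; pos0(id23) recv 85: fwd
Round 2: pos3(id48) recv 65: fwd; pos5(id72) recv 48: drop; pos1(id65) recv 85: fwd
Round 3: pos4(id46) recv 65: fwd; pos2(id11) recv 85: fwd
Round 4: pos5(id72) recv 65: drop; pos3(id48) recv 85: fwd
Round 5: pos4(id46) recv 85: fwd
Round 6: pos5(id72) recv 85: fwd
Round 7: pos6(id77) recv 85: fwd
Round 8: pos7(id85) recv 85: ELECTED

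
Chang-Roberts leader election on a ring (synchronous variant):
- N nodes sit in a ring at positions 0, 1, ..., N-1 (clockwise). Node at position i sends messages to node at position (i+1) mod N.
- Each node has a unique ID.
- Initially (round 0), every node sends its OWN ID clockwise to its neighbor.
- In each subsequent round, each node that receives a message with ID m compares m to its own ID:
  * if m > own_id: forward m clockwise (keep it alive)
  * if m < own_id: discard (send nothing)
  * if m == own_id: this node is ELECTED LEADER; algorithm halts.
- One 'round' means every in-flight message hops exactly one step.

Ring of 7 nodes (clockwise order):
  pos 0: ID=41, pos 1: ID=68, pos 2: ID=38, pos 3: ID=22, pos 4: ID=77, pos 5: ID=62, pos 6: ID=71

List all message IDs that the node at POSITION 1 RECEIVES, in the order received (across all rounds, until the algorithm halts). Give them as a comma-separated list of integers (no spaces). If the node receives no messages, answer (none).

Answer: 41,71,77

Derivation:
Round 1: pos1(id68) recv 41: drop; pos2(id38) recv 68: fwd; pos3(id22) recv 38: fwd; pos4(id77) recv 22: drop; pos5(id62) recv 77: fwd; pos6(id71) recv 62: drop; pos0(id41) recv 71: fwd
Round 2: pos3(id22) recv 68: fwd; pos4(id77) recv 38: drop; pos6(id71) recv 77: fwd; pos1(id68) recv 71: fwd
Round 3: pos4(id77) recv 68: drop; pos0(id41) recv 77: fwd; pos2(id38) recv 71: fwd
Round 4: pos1(id68) recv 77: fwd; pos3(id22) recv 71: fwd
Round 5: pos2(id38) recv 77: fwd; pos4(id77) recv 71: drop
Round 6: pos3(id22) recv 77: fwd
Round 7: pos4(id77) recv 77: ELECTED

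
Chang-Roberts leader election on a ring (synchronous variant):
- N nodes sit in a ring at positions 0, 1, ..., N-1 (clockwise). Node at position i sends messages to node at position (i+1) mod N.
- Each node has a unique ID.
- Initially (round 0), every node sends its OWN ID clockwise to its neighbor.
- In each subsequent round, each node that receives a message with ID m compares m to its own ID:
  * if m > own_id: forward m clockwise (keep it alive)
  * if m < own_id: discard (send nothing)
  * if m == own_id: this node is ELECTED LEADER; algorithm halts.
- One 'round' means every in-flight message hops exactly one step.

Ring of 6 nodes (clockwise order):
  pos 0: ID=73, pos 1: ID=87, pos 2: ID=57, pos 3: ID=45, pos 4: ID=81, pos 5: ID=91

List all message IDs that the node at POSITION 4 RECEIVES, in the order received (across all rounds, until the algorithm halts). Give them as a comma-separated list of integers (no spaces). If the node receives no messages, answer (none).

Round 1: pos1(id87) recv 73: drop; pos2(id57) recv 87: fwd; pos3(id45) recv 57: fwd; pos4(id81) recv 45: drop; pos5(id91) recv 81: drop; pos0(id73) recv 91: fwd
Round 2: pos3(id45) recv 87: fwd; pos4(id81) recv 57: drop; pos1(id87) recv 91: fwd
Round 3: pos4(id81) recv 87: fwd; pos2(id57) recv 91: fwd
Round 4: pos5(id91) recv 87: drop; pos3(id45) recv 91: fwd
Round 5: pos4(id81) recv 91: fwd
Round 6: pos5(id91) recv 91: ELECTED

Answer: 45,57,87,91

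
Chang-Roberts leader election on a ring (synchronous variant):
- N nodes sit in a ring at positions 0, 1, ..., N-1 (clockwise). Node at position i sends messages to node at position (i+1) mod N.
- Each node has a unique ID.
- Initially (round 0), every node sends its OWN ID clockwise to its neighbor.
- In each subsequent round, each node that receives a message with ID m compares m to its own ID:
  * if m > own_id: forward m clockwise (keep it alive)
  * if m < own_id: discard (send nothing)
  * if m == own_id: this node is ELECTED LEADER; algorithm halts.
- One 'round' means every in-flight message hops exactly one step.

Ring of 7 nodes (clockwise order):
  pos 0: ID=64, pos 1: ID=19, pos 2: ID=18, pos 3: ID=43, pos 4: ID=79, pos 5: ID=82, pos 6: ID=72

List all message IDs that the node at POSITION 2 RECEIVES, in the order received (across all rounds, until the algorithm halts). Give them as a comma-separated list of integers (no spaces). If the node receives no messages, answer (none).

Round 1: pos1(id19) recv 64: fwd; pos2(id18) recv 19: fwd; pos3(id43) recv 18: drop; pos4(id79) recv 43: drop; pos5(id82) recv 79: drop; pos6(id72) recv 82: fwd; pos0(id64) recv 72: fwd
Round 2: pos2(id18) recv 64: fwd; pos3(id43) recv 19: drop; pos0(id64) recv 82: fwd; pos1(id19) recv 72: fwd
Round 3: pos3(id43) recv 64: fwd; pos1(id19) recv 82: fwd; pos2(id18) recv 72: fwd
Round 4: pos4(id79) recv 64: drop; pos2(id18) recv 82: fwd; pos3(id43) recv 72: fwd
Round 5: pos3(id43) recv 82: fwd; pos4(id79) recv 72: drop
Round 6: pos4(id79) recv 82: fwd
Round 7: pos5(id82) recv 82: ELECTED

Answer: 19,64,72,82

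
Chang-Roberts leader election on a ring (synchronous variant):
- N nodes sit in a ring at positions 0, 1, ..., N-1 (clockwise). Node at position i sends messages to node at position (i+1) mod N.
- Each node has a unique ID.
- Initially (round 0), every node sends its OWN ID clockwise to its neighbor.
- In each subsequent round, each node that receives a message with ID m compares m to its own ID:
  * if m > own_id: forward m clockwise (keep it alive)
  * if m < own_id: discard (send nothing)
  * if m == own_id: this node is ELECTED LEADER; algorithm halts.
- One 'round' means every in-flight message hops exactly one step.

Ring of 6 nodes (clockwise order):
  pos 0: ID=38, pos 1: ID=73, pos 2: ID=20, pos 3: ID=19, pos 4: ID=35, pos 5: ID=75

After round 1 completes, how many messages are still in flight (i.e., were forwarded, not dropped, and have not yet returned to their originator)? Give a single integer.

Round 1: pos1(id73) recv 38: drop; pos2(id20) recv 73: fwd; pos3(id19) recv 20: fwd; pos4(id35) recv 19: drop; pos5(id75) recv 35: drop; pos0(id38) recv 75: fwd
After round 1: 3 messages still in flight

Answer: 3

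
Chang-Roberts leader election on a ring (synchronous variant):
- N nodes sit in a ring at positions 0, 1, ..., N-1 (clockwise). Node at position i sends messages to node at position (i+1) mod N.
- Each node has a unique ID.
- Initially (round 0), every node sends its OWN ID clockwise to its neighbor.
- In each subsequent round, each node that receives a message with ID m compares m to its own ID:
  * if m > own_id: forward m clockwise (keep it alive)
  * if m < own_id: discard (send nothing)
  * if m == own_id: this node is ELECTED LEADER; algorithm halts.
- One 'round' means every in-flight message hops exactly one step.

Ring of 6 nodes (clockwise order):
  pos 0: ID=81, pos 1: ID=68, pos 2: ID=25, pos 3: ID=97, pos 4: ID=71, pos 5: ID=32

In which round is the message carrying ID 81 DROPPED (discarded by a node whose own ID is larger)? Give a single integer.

Round 1: pos1(id68) recv 81: fwd; pos2(id25) recv 68: fwd; pos3(id97) recv 25: drop; pos4(id71) recv 97: fwd; pos5(id32) recv 71: fwd; pos0(id81) recv 32: drop
Round 2: pos2(id25) recv 81: fwd; pos3(id97) recv 68: drop; pos5(id32) recv 97: fwd; pos0(id81) recv 71: drop
Round 3: pos3(id97) recv 81: drop; pos0(id81) recv 97: fwd
Round 4: pos1(id68) recv 97: fwd
Round 5: pos2(id25) recv 97: fwd
Round 6: pos3(id97) recv 97: ELECTED
Message ID 81 originates at pos 0; dropped at pos 3 in round 3

Answer: 3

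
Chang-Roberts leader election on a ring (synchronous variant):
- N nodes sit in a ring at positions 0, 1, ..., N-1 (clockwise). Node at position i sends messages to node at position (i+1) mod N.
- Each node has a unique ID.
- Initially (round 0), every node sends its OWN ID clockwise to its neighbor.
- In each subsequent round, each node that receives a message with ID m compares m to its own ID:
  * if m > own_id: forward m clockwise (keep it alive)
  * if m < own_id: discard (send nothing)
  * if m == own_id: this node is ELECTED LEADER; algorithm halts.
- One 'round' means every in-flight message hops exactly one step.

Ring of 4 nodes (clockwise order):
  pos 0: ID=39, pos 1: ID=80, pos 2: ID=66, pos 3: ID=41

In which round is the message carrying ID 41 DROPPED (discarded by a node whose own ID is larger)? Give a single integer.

Answer: 2

Derivation:
Round 1: pos1(id80) recv 39: drop; pos2(id66) recv 80: fwd; pos3(id41) recv 66: fwd; pos0(id39) recv 41: fwd
Round 2: pos3(id41) recv 80: fwd; pos0(id39) recv 66: fwd; pos1(id80) recv 41: drop
Round 3: pos0(id39) recv 80: fwd; pos1(id80) recv 66: drop
Round 4: pos1(id80) recv 80: ELECTED
Message ID 41 originates at pos 3; dropped at pos 1 in round 2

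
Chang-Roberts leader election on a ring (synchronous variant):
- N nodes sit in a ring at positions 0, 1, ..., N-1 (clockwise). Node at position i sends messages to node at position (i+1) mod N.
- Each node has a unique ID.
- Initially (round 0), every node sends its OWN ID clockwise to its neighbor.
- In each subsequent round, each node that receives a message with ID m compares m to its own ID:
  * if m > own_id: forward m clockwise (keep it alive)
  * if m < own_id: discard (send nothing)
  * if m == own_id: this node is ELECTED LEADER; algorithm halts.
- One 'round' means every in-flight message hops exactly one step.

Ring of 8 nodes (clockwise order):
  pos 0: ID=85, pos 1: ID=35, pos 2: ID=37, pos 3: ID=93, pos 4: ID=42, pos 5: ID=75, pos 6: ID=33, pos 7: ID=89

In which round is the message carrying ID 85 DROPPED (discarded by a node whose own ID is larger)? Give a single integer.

Round 1: pos1(id35) recv 85: fwd; pos2(id37) recv 35: drop; pos3(id93) recv 37: drop; pos4(id42) recv 93: fwd; pos5(id75) recv 42: drop; pos6(id33) recv 75: fwd; pos7(id89) recv 33: drop; pos0(id85) recv 89: fwd
Round 2: pos2(id37) recv 85: fwd; pos5(id75) recv 93: fwd; pos7(id89) recv 75: drop; pos1(id35) recv 89: fwd
Round 3: pos3(id93) recv 85: drop; pos6(id33) recv 93: fwd; pos2(id37) recv 89: fwd
Round 4: pos7(id89) recv 93: fwd; pos3(id93) recv 89: drop
Round 5: pos0(id85) recv 93: fwd
Round 6: pos1(id35) recv 93: fwd
Round 7: pos2(id37) recv 93: fwd
Round 8: pos3(id93) recv 93: ELECTED
Message ID 85 originates at pos 0; dropped at pos 3 in round 3

Answer: 3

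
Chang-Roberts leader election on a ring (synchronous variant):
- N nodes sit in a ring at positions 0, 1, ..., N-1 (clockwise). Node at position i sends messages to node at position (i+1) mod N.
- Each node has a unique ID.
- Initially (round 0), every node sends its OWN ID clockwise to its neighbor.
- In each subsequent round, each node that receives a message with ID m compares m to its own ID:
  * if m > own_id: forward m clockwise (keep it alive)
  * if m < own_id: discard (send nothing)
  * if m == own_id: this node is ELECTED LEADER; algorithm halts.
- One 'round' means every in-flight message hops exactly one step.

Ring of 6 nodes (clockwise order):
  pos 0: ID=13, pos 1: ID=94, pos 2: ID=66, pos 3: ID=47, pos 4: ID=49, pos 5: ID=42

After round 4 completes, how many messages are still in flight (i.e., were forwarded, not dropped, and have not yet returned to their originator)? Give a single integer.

Round 1: pos1(id94) recv 13: drop; pos2(id66) recv 94: fwd; pos3(id47) recv 66: fwd; pos4(id49) recv 47: drop; pos5(id42) recv 49: fwd; pos0(id13) recv 42: fwd
Round 2: pos3(id47) recv 94: fwd; pos4(id49) recv 66: fwd; pos0(id13) recv 49: fwd; pos1(id94) recv 42: drop
Round 3: pos4(id49) recv 94: fwd; pos5(id42) recv 66: fwd; pos1(id94) recv 49: drop
Round 4: pos5(id42) recv 94: fwd; pos0(id13) recv 66: fwd
After round 4: 2 messages still in flight

Answer: 2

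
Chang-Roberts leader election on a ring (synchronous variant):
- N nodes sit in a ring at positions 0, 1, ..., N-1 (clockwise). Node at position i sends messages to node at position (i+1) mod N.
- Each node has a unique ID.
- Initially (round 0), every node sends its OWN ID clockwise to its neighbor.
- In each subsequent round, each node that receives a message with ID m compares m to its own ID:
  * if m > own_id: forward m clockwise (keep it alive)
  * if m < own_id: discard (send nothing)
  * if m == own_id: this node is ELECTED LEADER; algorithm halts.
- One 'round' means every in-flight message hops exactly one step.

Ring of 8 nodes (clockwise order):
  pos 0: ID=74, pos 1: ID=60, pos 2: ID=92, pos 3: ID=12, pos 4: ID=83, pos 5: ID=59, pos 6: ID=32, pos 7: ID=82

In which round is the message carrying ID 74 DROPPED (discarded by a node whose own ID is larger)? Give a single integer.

Answer: 2

Derivation:
Round 1: pos1(id60) recv 74: fwd; pos2(id92) recv 60: drop; pos3(id12) recv 92: fwd; pos4(id83) recv 12: drop; pos5(id59) recv 83: fwd; pos6(id32) recv 59: fwd; pos7(id82) recv 32: drop; pos0(id74) recv 82: fwd
Round 2: pos2(id92) recv 74: drop; pos4(id83) recv 92: fwd; pos6(id32) recv 83: fwd; pos7(id82) recv 59: drop; pos1(id60) recv 82: fwd
Round 3: pos5(id59) recv 92: fwd; pos7(id82) recv 83: fwd; pos2(id92) recv 82: drop
Round 4: pos6(id32) recv 92: fwd; pos0(id74) recv 83: fwd
Round 5: pos7(id82) recv 92: fwd; pos1(id60) recv 83: fwd
Round 6: pos0(id74) recv 92: fwd; pos2(id92) recv 83: drop
Round 7: pos1(id60) recv 92: fwd
Round 8: pos2(id92) recv 92: ELECTED
Message ID 74 originates at pos 0; dropped at pos 2 in round 2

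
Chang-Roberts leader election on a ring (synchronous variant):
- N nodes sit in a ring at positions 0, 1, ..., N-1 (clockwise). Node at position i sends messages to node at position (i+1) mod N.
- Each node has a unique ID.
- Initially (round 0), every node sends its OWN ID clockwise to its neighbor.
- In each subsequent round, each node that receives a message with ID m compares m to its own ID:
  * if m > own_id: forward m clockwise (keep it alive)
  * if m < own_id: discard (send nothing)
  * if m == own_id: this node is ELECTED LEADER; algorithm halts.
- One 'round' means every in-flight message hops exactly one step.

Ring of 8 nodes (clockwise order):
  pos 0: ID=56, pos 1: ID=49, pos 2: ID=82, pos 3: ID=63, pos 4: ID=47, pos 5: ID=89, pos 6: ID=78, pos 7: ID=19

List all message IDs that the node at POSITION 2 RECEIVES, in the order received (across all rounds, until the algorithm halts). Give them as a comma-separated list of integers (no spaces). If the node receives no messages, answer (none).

Answer: 49,56,78,89

Derivation:
Round 1: pos1(id49) recv 56: fwd; pos2(id82) recv 49: drop; pos3(id63) recv 82: fwd; pos4(id47) recv 63: fwd; pos5(id89) recv 47: drop; pos6(id78) recv 89: fwd; pos7(id19) recv 78: fwd; pos0(id56) recv 19: drop
Round 2: pos2(id82) recv 56: drop; pos4(id47) recv 82: fwd; pos5(id89) recv 63: drop; pos7(id19) recv 89: fwd; pos0(id56) recv 78: fwd
Round 3: pos5(id89) recv 82: drop; pos0(id56) recv 89: fwd; pos1(id49) recv 78: fwd
Round 4: pos1(id49) recv 89: fwd; pos2(id82) recv 78: drop
Round 5: pos2(id82) recv 89: fwd
Round 6: pos3(id63) recv 89: fwd
Round 7: pos4(id47) recv 89: fwd
Round 8: pos5(id89) recv 89: ELECTED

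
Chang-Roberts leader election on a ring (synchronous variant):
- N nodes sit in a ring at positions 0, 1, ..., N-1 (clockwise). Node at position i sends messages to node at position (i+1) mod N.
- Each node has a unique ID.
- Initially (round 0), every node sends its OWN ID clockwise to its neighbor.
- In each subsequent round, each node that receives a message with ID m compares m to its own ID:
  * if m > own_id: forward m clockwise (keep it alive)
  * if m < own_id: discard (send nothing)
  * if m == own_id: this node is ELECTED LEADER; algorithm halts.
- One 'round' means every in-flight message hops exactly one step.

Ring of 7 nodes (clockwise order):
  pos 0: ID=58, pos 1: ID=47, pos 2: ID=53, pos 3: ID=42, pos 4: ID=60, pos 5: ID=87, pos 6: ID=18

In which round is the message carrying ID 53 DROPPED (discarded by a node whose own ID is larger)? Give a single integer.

Answer: 2

Derivation:
Round 1: pos1(id47) recv 58: fwd; pos2(id53) recv 47: drop; pos3(id42) recv 53: fwd; pos4(id60) recv 42: drop; pos5(id87) recv 60: drop; pos6(id18) recv 87: fwd; pos0(id58) recv 18: drop
Round 2: pos2(id53) recv 58: fwd; pos4(id60) recv 53: drop; pos0(id58) recv 87: fwd
Round 3: pos3(id42) recv 58: fwd; pos1(id47) recv 87: fwd
Round 4: pos4(id60) recv 58: drop; pos2(id53) recv 87: fwd
Round 5: pos3(id42) recv 87: fwd
Round 6: pos4(id60) recv 87: fwd
Round 7: pos5(id87) recv 87: ELECTED
Message ID 53 originates at pos 2; dropped at pos 4 in round 2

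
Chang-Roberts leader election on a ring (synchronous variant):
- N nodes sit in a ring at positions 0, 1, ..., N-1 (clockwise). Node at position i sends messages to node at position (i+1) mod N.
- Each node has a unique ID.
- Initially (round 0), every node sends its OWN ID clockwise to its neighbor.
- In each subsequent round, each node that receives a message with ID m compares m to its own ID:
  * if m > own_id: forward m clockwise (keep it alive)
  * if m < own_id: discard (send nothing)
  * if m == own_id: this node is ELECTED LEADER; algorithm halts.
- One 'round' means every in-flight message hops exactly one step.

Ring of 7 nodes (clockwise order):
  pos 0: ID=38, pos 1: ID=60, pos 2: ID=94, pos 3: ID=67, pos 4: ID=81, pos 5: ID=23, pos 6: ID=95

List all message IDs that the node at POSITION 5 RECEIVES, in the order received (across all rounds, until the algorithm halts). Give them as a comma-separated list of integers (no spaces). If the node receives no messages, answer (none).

Answer: 81,94,95

Derivation:
Round 1: pos1(id60) recv 38: drop; pos2(id94) recv 60: drop; pos3(id67) recv 94: fwd; pos4(id81) recv 67: drop; pos5(id23) recv 81: fwd; pos6(id95) recv 23: drop; pos0(id38) recv 95: fwd
Round 2: pos4(id81) recv 94: fwd; pos6(id95) recv 81: drop; pos1(id60) recv 95: fwd
Round 3: pos5(id23) recv 94: fwd; pos2(id94) recv 95: fwd
Round 4: pos6(id95) recv 94: drop; pos3(id67) recv 95: fwd
Round 5: pos4(id81) recv 95: fwd
Round 6: pos5(id23) recv 95: fwd
Round 7: pos6(id95) recv 95: ELECTED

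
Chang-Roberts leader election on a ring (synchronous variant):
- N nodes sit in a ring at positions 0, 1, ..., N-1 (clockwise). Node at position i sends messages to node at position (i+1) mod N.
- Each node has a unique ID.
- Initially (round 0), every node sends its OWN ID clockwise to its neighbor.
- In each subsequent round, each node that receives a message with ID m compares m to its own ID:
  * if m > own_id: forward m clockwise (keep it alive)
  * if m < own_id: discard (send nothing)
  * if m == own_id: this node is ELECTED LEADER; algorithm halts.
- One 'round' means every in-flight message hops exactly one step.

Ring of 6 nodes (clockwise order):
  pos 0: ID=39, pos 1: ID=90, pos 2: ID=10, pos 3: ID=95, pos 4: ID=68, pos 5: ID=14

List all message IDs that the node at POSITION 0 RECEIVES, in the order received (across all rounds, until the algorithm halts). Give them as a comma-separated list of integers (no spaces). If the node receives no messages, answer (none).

Answer: 14,68,95

Derivation:
Round 1: pos1(id90) recv 39: drop; pos2(id10) recv 90: fwd; pos3(id95) recv 10: drop; pos4(id68) recv 95: fwd; pos5(id14) recv 68: fwd; pos0(id39) recv 14: drop
Round 2: pos3(id95) recv 90: drop; pos5(id14) recv 95: fwd; pos0(id39) recv 68: fwd
Round 3: pos0(id39) recv 95: fwd; pos1(id90) recv 68: drop
Round 4: pos1(id90) recv 95: fwd
Round 5: pos2(id10) recv 95: fwd
Round 6: pos3(id95) recv 95: ELECTED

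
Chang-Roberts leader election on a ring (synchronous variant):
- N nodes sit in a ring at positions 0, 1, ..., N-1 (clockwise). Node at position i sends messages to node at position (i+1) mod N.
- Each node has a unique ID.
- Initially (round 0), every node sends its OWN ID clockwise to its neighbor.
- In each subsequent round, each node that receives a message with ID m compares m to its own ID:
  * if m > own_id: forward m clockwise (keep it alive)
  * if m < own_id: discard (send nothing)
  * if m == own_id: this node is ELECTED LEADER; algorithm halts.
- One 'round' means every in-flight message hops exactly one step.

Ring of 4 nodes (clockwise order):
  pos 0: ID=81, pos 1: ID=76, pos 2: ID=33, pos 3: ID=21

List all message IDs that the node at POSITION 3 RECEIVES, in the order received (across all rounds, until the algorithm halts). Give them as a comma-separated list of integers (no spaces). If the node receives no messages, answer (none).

Round 1: pos1(id76) recv 81: fwd; pos2(id33) recv 76: fwd; pos3(id21) recv 33: fwd; pos0(id81) recv 21: drop
Round 2: pos2(id33) recv 81: fwd; pos3(id21) recv 76: fwd; pos0(id81) recv 33: drop
Round 3: pos3(id21) recv 81: fwd; pos0(id81) recv 76: drop
Round 4: pos0(id81) recv 81: ELECTED

Answer: 33,76,81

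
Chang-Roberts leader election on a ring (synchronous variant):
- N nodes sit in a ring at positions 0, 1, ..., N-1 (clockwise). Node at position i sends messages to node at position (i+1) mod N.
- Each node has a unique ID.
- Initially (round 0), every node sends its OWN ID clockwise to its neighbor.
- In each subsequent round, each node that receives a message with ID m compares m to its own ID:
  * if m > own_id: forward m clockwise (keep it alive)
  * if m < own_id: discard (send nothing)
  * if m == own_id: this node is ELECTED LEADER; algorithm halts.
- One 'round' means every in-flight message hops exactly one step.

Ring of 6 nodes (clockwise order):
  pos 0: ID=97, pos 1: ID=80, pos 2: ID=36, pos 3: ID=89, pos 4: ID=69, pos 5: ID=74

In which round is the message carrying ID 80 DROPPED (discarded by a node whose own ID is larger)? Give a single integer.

Answer: 2

Derivation:
Round 1: pos1(id80) recv 97: fwd; pos2(id36) recv 80: fwd; pos3(id89) recv 36: drop; pos4(id69) recv 89: fwd; pos5(id74) recv 69: drop; pos0(id97) recv 74: drop
Round 2: pos2(id36) recv 97: fwd; pos3(id89) recv 80: drop; pos5(id74) recv 89: fwd
Round 3: pos3(id89) recv 97: fwd; pos0(id97) recv 89: drop
Round 4: pos4(id69) recv 97: fwd
Round 5: pos5(id74) recv 97: fwd
Round 6: pos0(id97) recv 97: ELECTED
Message ID 80 originates at pos 1; dropped at pos 3 in round 2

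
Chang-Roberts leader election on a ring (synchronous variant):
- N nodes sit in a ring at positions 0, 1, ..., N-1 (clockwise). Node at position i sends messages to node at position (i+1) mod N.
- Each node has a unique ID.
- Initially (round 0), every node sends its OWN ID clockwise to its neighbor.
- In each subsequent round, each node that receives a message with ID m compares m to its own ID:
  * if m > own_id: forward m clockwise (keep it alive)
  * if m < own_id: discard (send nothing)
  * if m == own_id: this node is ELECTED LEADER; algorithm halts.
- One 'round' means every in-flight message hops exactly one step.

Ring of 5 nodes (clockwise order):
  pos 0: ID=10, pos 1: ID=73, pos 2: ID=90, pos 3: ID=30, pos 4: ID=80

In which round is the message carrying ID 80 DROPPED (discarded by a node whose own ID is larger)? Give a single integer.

Round 1: pos1(id73) recv 10: drop; pos2(id90) recv 73: drop; pos3(id30) recv 90: fwd; pos4(id80) recv 30: drop; pos0(id10) recv 80: fwd
Round 2: pos4(id80) recv 90: fwd; pos1(id73) recv 80: fwd
Round 3: pos0(id10) recv 90: fwd; pos2(id90) recv 80: drop
Round 4: pos1(id73) recv 90: fwd
Round 5: pos2(id90) recv 90: ELECTED
Message ID 80 originates at pos 4; dropped at pos 2 in round 3

Answer: 3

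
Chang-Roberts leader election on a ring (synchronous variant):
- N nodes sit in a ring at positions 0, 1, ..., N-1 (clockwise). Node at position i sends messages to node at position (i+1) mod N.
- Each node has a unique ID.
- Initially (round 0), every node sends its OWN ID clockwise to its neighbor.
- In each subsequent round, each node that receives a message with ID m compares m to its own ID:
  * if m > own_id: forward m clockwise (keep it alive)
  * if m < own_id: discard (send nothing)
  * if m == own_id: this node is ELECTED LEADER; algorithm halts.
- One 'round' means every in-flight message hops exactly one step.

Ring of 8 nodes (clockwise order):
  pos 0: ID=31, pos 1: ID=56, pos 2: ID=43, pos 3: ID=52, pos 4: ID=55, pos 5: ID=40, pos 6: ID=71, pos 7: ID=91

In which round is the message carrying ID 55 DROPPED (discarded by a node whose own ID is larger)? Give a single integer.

Answer: 2

Derivation:
Round 1: pos1(id56) recv 31: drop; pos2(id43) recv 56: fwd; pos3(id52) recv 43: drop; pos4(id55) recv 52: drop; pos5(id40) recv 55: fwd; pos6(id71) recv 40: drop; pos7(id91) recv 71: drop; pos0(id31) recv 91: fwd
Round 2: pos3(id52) recv 56: fwd; pos6(id71) recv 55: drop; pos1(id56) recv 91: fwd
Round 3: pos4(id55) recv 56: fwd; pos2(id43) recv 91: fwd
Round 4: pos5(id40) recv 56: fwd; pos3(id52) recv 91: fwd
Round 5: pos6(id71) recv 56: drop; pos4(id55) recv 91: fwd
Round 6: pos5(id40) recv 91: fwd
Round 7: pos6(id71) recv 91: fwd
Round 8: pos7(id91) recv 91: ELECTED
Message ID 55 originates at pos 4; dropped at pos 6 in round 2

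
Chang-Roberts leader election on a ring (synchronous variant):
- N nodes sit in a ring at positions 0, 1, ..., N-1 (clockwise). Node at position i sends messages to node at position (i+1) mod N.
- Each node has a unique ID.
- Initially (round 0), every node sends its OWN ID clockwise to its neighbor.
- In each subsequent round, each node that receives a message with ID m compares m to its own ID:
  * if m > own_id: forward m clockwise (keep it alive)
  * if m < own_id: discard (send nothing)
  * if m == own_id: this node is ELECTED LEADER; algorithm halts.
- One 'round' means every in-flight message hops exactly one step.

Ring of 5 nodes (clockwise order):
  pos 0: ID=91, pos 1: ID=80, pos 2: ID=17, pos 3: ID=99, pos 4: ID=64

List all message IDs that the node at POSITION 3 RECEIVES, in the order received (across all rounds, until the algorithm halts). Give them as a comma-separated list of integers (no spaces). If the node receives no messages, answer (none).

Answer: 17,80,91,99

Derivation:
Round 1: pos1(id80) recv 91: fwd; pos2(id17) recv 80: fwd; pos3(id99) recv 17: drop; pos4(id64) recv 99: fwd; pos0(id91) recv 64: drop
Round 2: pos2(id17) recv 91: fwd; pos3(id99) recv 80: drop; pos0(id91) recv 99: fwd
Round 3: pos3(id99) recv 91: drop; pos1(id80) recv 99: fwd
Round 4: pos2(id17) recv 99: fwd
Round 5: pos3(id99) recv 99: ELECTED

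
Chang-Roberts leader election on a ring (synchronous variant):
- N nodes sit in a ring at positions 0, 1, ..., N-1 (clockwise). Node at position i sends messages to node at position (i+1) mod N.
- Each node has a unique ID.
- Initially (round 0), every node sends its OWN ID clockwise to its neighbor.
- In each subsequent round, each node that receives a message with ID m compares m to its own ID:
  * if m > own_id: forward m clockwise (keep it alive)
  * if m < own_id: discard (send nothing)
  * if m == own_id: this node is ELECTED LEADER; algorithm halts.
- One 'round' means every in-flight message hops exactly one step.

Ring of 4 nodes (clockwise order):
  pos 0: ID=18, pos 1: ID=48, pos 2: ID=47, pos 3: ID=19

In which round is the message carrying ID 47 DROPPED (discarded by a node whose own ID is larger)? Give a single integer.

Round 1: pos1(id48) recv 18: drop; pos2(id47) recv 48: fwd; pos3(id19) recv 47: fwd; pos0(id18) recv 19: fwd
Round 2: pos3(id19) recv 48: fwd; pos0(id18) recv 47: fwd; pos1(id48) recv 19: drop
Round 3: pos0(id18) recv 48: fwd; pos1(id48) recv 47: drop
Round 4: pos1(id48) recv 48: ELECTED
Message ID 47 originates at pos 2; dropped at pos 1 in round 3

Answer: 3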